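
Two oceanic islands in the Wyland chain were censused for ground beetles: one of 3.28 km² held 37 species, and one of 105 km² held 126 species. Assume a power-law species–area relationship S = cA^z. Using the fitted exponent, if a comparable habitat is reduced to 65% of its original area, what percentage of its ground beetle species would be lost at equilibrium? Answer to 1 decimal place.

z = ln(126/37) / ln(105/3.28) = 1.2254 / 3.4661 = 0.3535
S_new/S_old = (A_new/A_old)^z = 0.65^0.3535 = exp(0.3535 × -0.4308) = 0.8587
Fraction lost = 1 − 0.8587 = 0.1413

14.1%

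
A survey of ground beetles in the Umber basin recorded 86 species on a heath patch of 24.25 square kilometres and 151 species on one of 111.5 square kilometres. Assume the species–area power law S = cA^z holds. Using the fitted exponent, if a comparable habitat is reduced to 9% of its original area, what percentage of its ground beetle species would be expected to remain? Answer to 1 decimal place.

41.1%

z = ln(151/86) / ln(111.5/24.25) = 0.5629 / 1.5256 = 0.3690
S_new/S_old = (A_new/A_old)^z = 0.09^0.3690 = exp(0.3690 × -2.4079) = 0.4113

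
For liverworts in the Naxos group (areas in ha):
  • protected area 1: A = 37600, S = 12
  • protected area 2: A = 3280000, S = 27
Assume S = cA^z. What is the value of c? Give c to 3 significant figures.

z = ln(S₂/S₁) / ln(A₂/A₁) = ln(27/12) / ln(3280000/37600) = 0.8109 / 4.4686 = 0.1815
c = S₁ / A₁^z = 12 / 37600^0.1815 = 12 / 6.765 = 1.774

1.77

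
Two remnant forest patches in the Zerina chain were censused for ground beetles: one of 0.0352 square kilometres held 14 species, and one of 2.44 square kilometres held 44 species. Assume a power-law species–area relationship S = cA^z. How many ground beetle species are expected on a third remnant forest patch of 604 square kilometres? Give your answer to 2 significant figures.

200

z = ln(44/14) / ln(2.44/0.0352) = 1.1451 / 4.2387 = 0.2702
c = 14 / 0.0352^0.2702 = 14 / 0.4049 = 34.58
S₃ = 34.58 × 604^0.2702 = 34.58 × 5.641 ≈ 195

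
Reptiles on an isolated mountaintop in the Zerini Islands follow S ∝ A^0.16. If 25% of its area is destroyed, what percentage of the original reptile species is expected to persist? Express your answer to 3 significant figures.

S_new/S_old = (A_new/A_old)^z = 0.75^0.16
= exp(0.16 × ln 0.75) = exp(0.16 × -0.2877) = exp(-0.0460) ≈ 0.955

95.5%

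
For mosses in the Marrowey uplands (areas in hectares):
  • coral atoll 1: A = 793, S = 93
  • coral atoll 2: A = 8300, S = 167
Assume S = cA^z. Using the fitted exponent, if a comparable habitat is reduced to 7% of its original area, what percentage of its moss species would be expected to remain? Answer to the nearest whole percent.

z = ln(167/93) / ln(8300/793) = 0.5854 / 2.3482 = 0.2493
S_new/S_old = (A_new/A_old)^z = 0.07^0.2493 = exp(0.2493 × -2.6593) = 0.5153

52%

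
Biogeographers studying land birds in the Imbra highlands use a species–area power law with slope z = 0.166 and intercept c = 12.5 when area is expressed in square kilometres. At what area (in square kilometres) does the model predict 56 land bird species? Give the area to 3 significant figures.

8380 square kilometres

56 = 12.5 × A^0.166  ⇒  A^0.166 = 56/12.5 = 4.48
ln A = ln(4.48) / 0.166 = 1.4996 / 0.166 = 9.0339
A = e^9.0339 ≈ 8382 square kilometres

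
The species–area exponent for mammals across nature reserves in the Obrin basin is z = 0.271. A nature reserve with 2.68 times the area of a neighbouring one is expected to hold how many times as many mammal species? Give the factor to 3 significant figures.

1.31

S₂/S₁ = (A₂/A₁)^z = 2.68^0.271
ln(S₂/S₁) = 0.271 × ln 2.68 = 0.271 × 0.9858 = 0.2672
S₂/S₁ = e^0.2672 ≈ 1.306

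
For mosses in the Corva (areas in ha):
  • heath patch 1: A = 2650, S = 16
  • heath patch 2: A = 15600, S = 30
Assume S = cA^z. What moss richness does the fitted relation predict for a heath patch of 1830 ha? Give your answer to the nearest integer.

14

z = ln(30/16) / ln(15600/2650) = 0.6286 / 1.7727 = 0.3546
c = 16 / 2650^0.3546 = 16 / 16.36 = 0.9777
S₃ = 0.9777 × 1830^0.3546 = 0.9777 × 14.35 ≈ 14.03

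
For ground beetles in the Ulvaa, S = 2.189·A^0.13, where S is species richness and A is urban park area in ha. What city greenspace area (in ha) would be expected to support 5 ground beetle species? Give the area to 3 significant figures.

5 = 2.189 × A^0.13  ⇒  A^0.13 = 5/2.189 = 2.284
ln A = ln(2.284) / 0.13 = 0.8260 / 0.13 = 6.3538
A = e^6.3538 ≈ 574.7 ha

575 ha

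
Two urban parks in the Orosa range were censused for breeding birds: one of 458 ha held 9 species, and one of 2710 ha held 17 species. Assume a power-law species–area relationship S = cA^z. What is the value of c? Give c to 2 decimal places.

1.01

z = ln(S₂/S₁) / ln(A₂/A₁) = ln(17/9) / ln(2710/458) = 0.6360 / 1.7778 = 0.3577
c = S₁ / A₁^z = 9 / 458^0.3577 = 9 / 8.951 = 1.005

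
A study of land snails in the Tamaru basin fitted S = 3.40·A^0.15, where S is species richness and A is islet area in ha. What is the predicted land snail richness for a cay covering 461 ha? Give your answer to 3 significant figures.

8.53

S = 3.4 × 461^0.15
ln S = ln 3.4 + 0.15 × ln 461 = 1.2238 + 0.15 × 6.1334 = 2.1438
S = e^2.1438 ≈ 8.532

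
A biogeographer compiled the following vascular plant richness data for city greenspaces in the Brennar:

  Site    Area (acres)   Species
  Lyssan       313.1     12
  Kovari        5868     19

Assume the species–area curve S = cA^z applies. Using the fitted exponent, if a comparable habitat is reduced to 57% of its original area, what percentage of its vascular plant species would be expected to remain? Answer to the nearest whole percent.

92%

z = ln(19/12) / ln(5868/313.1) = 0.4595 / 2.9307 = 0.1568
S_new/S_old = (A_new/A_old)^z = 0.57^0.1568 = exp(0.1568 × -0.5621) = 0.9156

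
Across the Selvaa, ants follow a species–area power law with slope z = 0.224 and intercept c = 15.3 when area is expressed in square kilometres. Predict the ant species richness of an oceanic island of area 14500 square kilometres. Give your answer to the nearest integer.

S = 15.3 × 14500^0.224
ln S = ln 15.3 + 0.224 × ln 14500 = 2.7279 + 0.224 × 9.5819 = 4.8742
S = e^4.8742 ≈ 130.9

131 species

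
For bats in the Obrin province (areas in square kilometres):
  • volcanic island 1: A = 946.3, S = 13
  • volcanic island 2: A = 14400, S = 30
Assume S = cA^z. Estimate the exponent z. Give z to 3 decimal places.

Taking logs: ln S = ln c + z ln A, so z = (ln S₂ − ln S₁)/(ln A₂ − ln A₁).
z = ln(30/13) / ln(14400/946.3) = ln(2.308) / ln(15.22) = 0.8362 / 2.7224 = 0.3072

0.307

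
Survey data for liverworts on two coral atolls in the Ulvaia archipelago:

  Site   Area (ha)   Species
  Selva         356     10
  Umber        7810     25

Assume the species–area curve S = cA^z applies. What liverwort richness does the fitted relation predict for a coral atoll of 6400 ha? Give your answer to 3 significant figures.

23.6

z = ln(25/10) / ln(7810/356) = 0.9163 / 3.0882 = 0.2967
c = 10 / 356^0.2967 = 10 / 5.715 = 1.75
S₃ = 1.75 × 6400^0.2967 = 1.75 × 13.47 ≈ 23.57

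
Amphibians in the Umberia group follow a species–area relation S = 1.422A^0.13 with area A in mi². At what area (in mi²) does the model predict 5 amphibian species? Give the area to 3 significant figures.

15900 mi²

5 = 1.422 × A^0.13  ⇒  A^0.13 = 5/1.422 = 3.516
ln A = ln(3.516) / 0.13 = 1.2574 / 0.13 = 9.6721
A = e^9.6721 ≈ 15869 mi²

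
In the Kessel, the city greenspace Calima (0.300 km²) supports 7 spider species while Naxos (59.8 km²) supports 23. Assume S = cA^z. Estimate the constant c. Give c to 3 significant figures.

9.17

z = ln(S₂/S₁) / ln(A₂/A₁) = ln(23/7) / ln(59.8/0.3) = 1.1896 / 5.2950 = 0.2247
c = S₁ / A₁^z = 7 / 0.3^0.2247 = 7 / 0.763 = 9.174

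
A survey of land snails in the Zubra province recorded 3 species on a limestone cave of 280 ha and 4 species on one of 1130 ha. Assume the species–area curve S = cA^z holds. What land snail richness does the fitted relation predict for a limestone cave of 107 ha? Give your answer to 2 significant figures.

z = ln(4/3) / ln(1130/280) = 0.2877 / 1.3952 = 0.2062
c = 3 / 280^0.2062 = 3 / 3.196 = 0.9387
S₃ = 0.9387 × 107^0.2062 = 0.9387 × 2.621 ≈ 2.46

2.5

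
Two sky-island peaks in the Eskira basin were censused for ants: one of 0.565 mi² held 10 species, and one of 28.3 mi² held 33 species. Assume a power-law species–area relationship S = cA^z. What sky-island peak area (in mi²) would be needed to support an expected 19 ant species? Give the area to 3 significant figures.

4.63 mi²

z = ln(33/10) / ln(28.3/0.565) = 1.1939 / 3.9138 = 0.3051
c = 10 / 0.565^0.3051 = 10 / 0.8402 = 11.9
A = (19/11.9)^(1/0.3051) ⇒ ln A = ln(1.596)/0.3051 = 1.5331
A = e^1.5331 ≈ 4.633 mi²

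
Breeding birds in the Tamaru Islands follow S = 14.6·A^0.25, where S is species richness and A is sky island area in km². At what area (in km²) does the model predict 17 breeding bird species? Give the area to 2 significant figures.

17 = 14.6 × A^0.25  ⇒  A^0.25 = 17/14.6 = 1.164
ln A = ln(1.164) / 0.25 = 0.1522 / 0.25 = 0.6088
A = e^0.6088 ≈ 1.838 km²

1.8 km²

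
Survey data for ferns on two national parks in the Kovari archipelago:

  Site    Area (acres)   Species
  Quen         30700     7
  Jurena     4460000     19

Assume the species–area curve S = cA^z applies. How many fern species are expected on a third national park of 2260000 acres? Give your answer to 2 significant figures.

17

z = ln(19/7) / ln(4460000/30700) = 0.9985 / 4.9786 = 0.2006
c = 7 / 30700^0.2006 = 7 / 7.942 = 0.8813
S₃ = 0.8813 × 2260000^0.2006 = 0.8813 × 18.81 ≈ 16.58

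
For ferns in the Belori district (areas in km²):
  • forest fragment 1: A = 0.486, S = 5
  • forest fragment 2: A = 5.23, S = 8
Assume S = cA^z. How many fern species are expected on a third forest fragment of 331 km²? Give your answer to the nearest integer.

18

z = ln(8/5) / ln(5.23/0.486) = 0.4700 / 2.3760 = 0.1978
c = 5 / 0.486^0.1978 = 5 / 0.867 = 5.767
S₃ = 5.767 × 331^0.1978 = 5.767 × 3.151 ≈ 18.17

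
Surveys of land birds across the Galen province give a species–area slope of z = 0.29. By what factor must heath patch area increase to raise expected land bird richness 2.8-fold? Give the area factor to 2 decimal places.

(A₂/A₁)^0.29 = 2.8, so A₂/A₁ = 2.8^(1/0.29) = 2.8^3.448
ln(A₂/A₁) = ln 2.8 / 0.29 = 1.0296 / 0.29 = 3.5504
A₂/A₁ = e^3.5504 ≈ 34.83

34.83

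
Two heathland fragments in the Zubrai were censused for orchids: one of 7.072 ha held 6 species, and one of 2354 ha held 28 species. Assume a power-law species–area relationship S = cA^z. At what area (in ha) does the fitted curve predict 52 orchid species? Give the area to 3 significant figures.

z = ln(28/6) / ln(2354/7.072) = 1.5404 / 5.8077 = 0.2652
c = 6 / 7.072^0.2652 = 6 / 1.68 = 3.571
A = (52/3.571)^(1/0.2652) ⇒ ln A = ln(14.56)/0.2652 = 10.0977
A = e^10.0977 ≈ 24288 ha

24300 ha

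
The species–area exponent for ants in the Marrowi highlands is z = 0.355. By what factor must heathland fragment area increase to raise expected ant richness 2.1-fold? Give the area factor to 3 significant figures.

8.08

(A₂/A₁)^0.355 = 2.1, so A₂/A₁ = 2.1^(1/0.355) = 2.1^2.817
ln(A₂/A₁) = ln 2.1 / 0.355 = 0.7419 / 0.355 = 2.0900
A₂/A₁ = e^2.0900 ≈ 8.085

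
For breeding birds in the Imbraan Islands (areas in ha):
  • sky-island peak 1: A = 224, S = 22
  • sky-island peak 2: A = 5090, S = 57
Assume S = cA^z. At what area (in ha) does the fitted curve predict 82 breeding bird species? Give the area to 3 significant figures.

z = ln(57/22) / ln(5090/224) = 0.9520 / 3.1234 = 0.3048
c = 22 / 224^0.3048 = 22 / 5.204 = 4.227
A = (82/4.227)^(1/0.3048) ⇒ ln A = ln(19.4)/0.3048 = 9.7282
A = e^9.7282 ≈ 16784 ha

16800 ha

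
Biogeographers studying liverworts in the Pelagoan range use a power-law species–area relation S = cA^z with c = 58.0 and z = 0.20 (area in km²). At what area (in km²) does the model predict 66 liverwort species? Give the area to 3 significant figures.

1.91 km²

66 = 58 × A^0.2  ⇒  A^0.2 = 66/58 = 1.138
ln A = ln(1.138) / 0.2 = 0.1292 / 0.2 = 0.6461
A = e^0.6461 ≈ 1.908 km²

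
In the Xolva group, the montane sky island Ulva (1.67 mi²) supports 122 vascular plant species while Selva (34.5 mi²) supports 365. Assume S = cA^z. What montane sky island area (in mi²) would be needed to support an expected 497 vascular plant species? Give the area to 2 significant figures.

81 mi²

z = ln(365/122) / ln(34.5/1.67) = 1.0959 / 3.0281 = 0.3619
c = 122 / 1.67^0.3619 = 122 / 1.204 = 101.3
A = (497/101.3)^(1/0.3619) ⇒ ln A = ln(4.905)/0.3619 = 4.3939
A = e^4.3939 ≈ 80.96 mi²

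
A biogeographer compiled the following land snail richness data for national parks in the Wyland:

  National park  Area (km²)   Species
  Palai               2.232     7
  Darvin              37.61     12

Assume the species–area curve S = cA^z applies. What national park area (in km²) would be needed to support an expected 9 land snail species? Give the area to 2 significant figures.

8.3 km²

z = ln(12/7) / ln(37.61/2.232) = 0.5390 / 2.8244 = 0.1908
c = 7 / 2.232^0.1908 = 7 / 1.166 = 6.006
A = (9/6.006)^(1/0.1908) ⇒ ln A = ln(1.499)/0.1908 = 2.1198
A = e^2.1198 ≈ 8.329 km²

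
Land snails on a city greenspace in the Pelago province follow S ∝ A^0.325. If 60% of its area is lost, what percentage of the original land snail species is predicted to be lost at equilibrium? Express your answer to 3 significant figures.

25.8%

S_new/S_old = (A_new/A_old)^z = 0.4^0.325
= exp(0.325 × ln 0.4) = exp(0.325 × -0.9163) = exp(-0.2978) ≈ 0.7425
Fraction lost = 1 − 0.7425 = 0.2575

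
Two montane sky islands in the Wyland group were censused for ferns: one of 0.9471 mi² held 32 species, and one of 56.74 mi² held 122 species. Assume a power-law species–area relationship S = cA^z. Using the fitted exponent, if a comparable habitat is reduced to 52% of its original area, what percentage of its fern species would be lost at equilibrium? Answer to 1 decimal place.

z = ln(122/32) / ln(56.74/0.9471) = 1.3383 / 4.0928 = 0.3270
S_new/S_old = (A_new/A_old)^z = 0.52^0.3270 = exp(0.3270 × -0.6539) = 0.8075
Fraction lost = 1 − 0.8075 = 0.1925

19.3%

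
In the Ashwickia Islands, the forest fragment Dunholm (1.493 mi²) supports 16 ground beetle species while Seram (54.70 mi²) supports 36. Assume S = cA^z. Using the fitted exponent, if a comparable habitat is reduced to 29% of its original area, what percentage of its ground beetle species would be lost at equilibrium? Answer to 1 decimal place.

24.3%

z = ln(36/16) / ln(54.7/1.493) = 0.8109 / 3.6011 = 0.2252
S_new/S_old = (A_new/A_old)^z = 0.29^0.2252 = exp(0.2252 × -1.2379) = 0.7567
Fraction lost = 1 − 0.7567 = 0.2433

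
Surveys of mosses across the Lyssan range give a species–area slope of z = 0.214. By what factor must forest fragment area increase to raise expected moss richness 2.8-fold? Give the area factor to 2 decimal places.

122.89

(A₂/A₁)^0.214 = 2.8, so A₂/A₁ = 2.8^(1/0.214) = 2.8^4.673
ln(A₂/A₁) = ln 2.8 / 0.214 = 1.0296 / 0.214 = 4.8113
A₂/A₁ = e^4.8113 ≈ 122.9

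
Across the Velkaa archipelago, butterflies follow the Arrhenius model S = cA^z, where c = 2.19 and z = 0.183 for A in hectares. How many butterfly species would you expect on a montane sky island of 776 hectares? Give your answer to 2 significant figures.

S = 2.19 × 776^0.183
ln S = ln 2.19 + 0.183 × ln 776 = 0.7839 + 0.183 × 6.6542 = 2.0016
S = e^2.0016 ≈ 7.401

7.4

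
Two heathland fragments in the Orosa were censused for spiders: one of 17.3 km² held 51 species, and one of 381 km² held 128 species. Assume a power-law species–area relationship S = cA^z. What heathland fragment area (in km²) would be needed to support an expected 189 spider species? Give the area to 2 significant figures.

1400 km²

z = ln(128/51) / ln(381/17.3) = 0.9202 / 3.0921 = 0.2976
c = 51 / 17.3^0.2976 = 51 / 2.336 = 21.83
A = (189/21.83)^(1/0.2976) ⇒ ln A = ln(8.656)/0.2976 = 7.2523
A = e^7.2523 ≈ 1411 km²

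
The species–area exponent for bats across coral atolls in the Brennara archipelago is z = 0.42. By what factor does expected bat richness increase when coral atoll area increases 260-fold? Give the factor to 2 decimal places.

10.33

S₂/S₁ = (A₂/A₁)^z = 260^0.42
ln(S₂/S₁) = 0.42 × ln 260 = 0.42 × 5.5607 = 2.3355
S₂/S₁ = e^2.3355 ≈ 10.33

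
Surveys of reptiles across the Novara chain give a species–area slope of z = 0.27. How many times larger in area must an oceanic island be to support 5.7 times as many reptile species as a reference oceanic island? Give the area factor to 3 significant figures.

(A₂/A₁)^0.27 = 5.7, so A₂/A₁ = 5.7^(1/0.27) = 5.7^3.704
ln(A₂/A₁) = ln 5.7 / 0.27 = 1.7405 / 0.27 = 6.4462
A₂/A₁ = e^6.4462 ≈ 630.3

630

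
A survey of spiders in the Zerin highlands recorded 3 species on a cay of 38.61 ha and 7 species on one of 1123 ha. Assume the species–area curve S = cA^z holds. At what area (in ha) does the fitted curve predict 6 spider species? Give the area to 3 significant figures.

608 ha

z = ln(7/3) / ln(1123/38.61) = 0.8473 / 3.3702 = 0.2514
c = 3 / 38.61^0.2514 = 3 / 2.506 = 1.197
A = (6/1.197)^(1/0.2514) ⇒ ln A = ln(5.011)/0.2514 = 6.4106
A = e^6.4106 ≈ 608.3 ha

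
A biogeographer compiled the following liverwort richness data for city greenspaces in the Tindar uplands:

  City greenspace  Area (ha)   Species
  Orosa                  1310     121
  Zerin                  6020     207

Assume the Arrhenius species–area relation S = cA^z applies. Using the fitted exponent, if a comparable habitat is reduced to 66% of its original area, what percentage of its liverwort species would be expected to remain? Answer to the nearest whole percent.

z = ln(207/121) / ln(6020/1310) = 0.5369 / 1.5251 = 0.3521
S_new/S_old = (A_new/A_old)^z = 0.66^0.3521 = exp(0.3521 × -0.4155) = 0.8639

86%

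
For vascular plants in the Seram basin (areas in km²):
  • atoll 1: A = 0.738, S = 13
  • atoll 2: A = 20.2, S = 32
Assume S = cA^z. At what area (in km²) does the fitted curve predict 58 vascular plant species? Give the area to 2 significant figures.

z = ln(32/13) / ln(20.2/0.738) = 0.9008 / 3.3095 = 0.2722
c = 13 / 0.738^0.2722 = 13 / 0.9206 = 14.12
A = (58/14.12)^(1/0.2722) ⇒ ln A = ln(4.107)/0.2722 = 5.1906
A = e^5.1906 ≈ 179.6 km²

180 km²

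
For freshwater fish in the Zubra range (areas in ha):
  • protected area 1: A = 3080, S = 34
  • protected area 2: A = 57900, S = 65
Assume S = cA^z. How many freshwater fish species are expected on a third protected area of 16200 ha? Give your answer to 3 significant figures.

z = ln(65/34) / ln(57900/3080) = 0.6480 / 2.9338 = 0.2209
c = 34 / 3080^0.2209 = 34 / 5.896 = 5.767
S₃ = 5.767 × 16200^0.2209 = 5.767 × 8.508 ≈ 49.06

49.1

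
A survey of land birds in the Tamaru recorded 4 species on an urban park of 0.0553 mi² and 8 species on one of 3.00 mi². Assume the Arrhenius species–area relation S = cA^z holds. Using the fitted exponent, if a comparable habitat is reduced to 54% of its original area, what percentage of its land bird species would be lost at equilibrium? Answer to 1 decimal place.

z = ln(8/4) / ln(3/0.0553) = 0.6931 / 3.9936 = 0.1736
S_new/S_old = (A_new/A_old)^z = 0.54^0.1736 = exp(0.1736 × -0.6162) = 0.8986
Fraction lost = 1 − 0.8986 = 0.1014

10.1%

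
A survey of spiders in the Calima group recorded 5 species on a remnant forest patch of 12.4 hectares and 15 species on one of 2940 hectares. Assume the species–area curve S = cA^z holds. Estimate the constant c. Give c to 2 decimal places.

z = ln(S₂/S₁) / ln(A₂/A₁) = ln(15/5) / ln(2940/12.4) = 1.0986 / 5.4685 = 0.2009
c = S₁ / A₁^z = 5 / 12.4^0.2009 = 5 / 1.658 = 3.015

3.02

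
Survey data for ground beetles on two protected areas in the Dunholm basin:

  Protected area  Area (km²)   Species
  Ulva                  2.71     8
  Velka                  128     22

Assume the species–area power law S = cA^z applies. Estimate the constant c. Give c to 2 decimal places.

z = ln(S₂/S₁) / ln(A₂/A₁) = ln(22/8) / ln(128/2.71) = 1.0116 / 3.8551 = 0.2624
c = S₁ / A₁^z = 8 / 2.71^0.2624 = 8 / 1.299 = 6.159

6.16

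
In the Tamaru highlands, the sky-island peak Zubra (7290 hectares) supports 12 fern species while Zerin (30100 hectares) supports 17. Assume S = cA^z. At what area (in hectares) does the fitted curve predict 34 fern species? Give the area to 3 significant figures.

506000 hectares

z = ln(17/12) / ln(30100/7290) = 0.3483 / 1.4180 = 0.2456
c = 12 / 7290^0.2456 = 12 / 8.888 = 1.35
A = (34/1.35)^(1/0.2456) ⇒ ln A = ln(25.18)/0.2456 = 13.1342
A = e^13.1342 ≈ 505960 hectares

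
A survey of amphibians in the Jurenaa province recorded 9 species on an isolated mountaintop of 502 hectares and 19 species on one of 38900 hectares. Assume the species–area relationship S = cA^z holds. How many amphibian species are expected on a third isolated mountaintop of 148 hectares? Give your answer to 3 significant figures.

z = ln(19/9) / ln(38900/502) = 0.7472 / 4.3501 = 0.1718
c = 9 / 502^0.1718 = 9 / 2.91 = 3.093
S₃ = 3.093 × 148^0.1718 = 3.093 × 2.359 ≈ 7.297

7.30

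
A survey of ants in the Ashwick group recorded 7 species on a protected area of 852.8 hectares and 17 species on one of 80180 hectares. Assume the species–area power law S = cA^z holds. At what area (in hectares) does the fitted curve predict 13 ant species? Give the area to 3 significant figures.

20300 hectares

z = ln(17/7) / ln(80180/852.8) = 0.8873 / 4.5435 = 0.1953
c = 7 / 852.8^0.1953 = 7 / 3.736 = 1.874
A = (13/1.874)^(1/0.1953) ⇒ ln A = ln(6.938)/0.1953 = 9.9184
A = e^9.9184 ≈ 20300 hectares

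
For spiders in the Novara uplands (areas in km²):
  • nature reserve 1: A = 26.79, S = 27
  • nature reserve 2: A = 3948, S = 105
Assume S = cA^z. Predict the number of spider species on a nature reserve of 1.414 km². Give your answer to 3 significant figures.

z = ln(105/27) / ln(3948/26.79) = 1.3581 / 4.9929 = 0.2720
c = 27 / 26.79^0.2720 = 27 / 2.446 = 11.04
S₃ = 11.04 × 1.414^0.2720 = 11.04 × 1.099 ≈ 12.13

12.1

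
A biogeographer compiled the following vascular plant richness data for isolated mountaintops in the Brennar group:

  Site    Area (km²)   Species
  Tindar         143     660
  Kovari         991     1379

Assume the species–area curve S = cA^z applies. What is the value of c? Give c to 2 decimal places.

99.80

z = ln(S₂/S₁) / ln(A₂/A₁) = ln(1379/660) / ln(991/143) = 0.7369 / 1.9359 = 0.3806
c = S₁ / A₁^z = 660 / 143^0.3806 = 660 / 6.613 = 99.8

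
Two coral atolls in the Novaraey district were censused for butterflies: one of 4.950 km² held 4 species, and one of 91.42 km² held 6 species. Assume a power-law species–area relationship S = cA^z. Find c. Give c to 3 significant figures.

3.20

z = ln(S₂/S₁) / ln(A₂/A₁) = ln(6/4) / ln(91.42/4.95) = 0.4055 / 2.9161 = 0.1390
c = S₁ / A₁^z = 4 / 4.95^0.1390 = 4 / 1.249 = 3.202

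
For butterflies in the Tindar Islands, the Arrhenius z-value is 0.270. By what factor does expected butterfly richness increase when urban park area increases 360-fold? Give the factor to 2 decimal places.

S₂/S₁ = (A₂/A₁)^z = 360^0.27
ln(S₂/S₁) = 0.27 × ln 360 = 0.27 × 5.8861 = 1.5892
S₂/S₁ = e^1.5892 ≈ 4.9

4.90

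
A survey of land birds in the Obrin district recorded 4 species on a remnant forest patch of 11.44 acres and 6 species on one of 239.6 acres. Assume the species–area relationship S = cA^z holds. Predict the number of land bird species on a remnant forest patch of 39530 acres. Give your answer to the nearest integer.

12

z = ln(6/4) / ln(239.6/11.44) = 0.4055 / 3.0419 = 0.1333
c = 4 / 11.44^0.1333 = 4 / 1.384 = 2.891
S₃ = 2.891 × 39530^0.1333 = 2.891 × 4.1 ≈ 11.85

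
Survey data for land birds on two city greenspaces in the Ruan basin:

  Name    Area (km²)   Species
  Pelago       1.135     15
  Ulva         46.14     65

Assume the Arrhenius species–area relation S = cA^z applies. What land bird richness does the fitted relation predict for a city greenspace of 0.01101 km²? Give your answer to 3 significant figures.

2.40

z = ln(65/15) / ln(46.14/1.135) = 1.4663 / 3.7050 = 0.3958
c = 15 / 1.135^0.3958 = 15 / 1.051 = 14.27
S₃ = 14.27 × 0.01101^0.3958 = 14.27 × 0.1679 ≈ 2.395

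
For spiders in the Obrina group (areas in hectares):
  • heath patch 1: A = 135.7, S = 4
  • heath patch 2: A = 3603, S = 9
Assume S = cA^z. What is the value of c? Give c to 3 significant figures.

1.19

z = ln(S₂/S₁) / ln(A₂/A₁) = ln(9/4) / ln(3603/135.7) = 0.8109 / 3.2791 = 0.2473
c = S₁ / A₁^z = 4 / 135.7^0.2473 = 4 / 3.368 = 1.188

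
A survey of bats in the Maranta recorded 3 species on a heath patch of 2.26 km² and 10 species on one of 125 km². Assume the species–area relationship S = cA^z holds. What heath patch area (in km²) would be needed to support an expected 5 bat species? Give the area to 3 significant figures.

z = ln(10/3) / ln(125/2.26) = 1.2040 / 4.0129 = 0.3000
c = 3 / 2.26^0.3000 = 3 / 1.277 = 2.349
A = (5/2.349)^(1/0.3000) ⇒ ln A = ln(2.129)/0.3000 = 2.5180
A = e^2.5180 ≈ 12.4 km²

12.4 km²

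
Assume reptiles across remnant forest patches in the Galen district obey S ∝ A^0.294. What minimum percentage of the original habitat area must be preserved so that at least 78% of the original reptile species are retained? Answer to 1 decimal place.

Need (A_new/A_old)^0.294 = 0.78, so A_new/A_old = 0.78^(1/0.294) = 0.78^3.401
ln(A_new/A_old) = ln 0.78 / 0.294 = -0.2485 / 0.294 = -0.8451
A_new/A_old = e^-0.8451 ≈ 0.4295

43.0%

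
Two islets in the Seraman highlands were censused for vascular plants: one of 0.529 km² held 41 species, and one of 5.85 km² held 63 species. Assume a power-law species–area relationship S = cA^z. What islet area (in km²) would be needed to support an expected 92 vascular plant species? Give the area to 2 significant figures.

49 km²

z = ln(63/41) / ln(5.85/0.529) = 0.4296 / 2.4032 = 0.1787
c = 41 / 0.529^0.1787 = 41 / 0.8924 = 45.94
A = (92/45.94)^(1/0.1787) ⇒ ln A = ln(2.003)/0.1787 = 3.8848
A = e^3.8848 ≈ 48.66 km²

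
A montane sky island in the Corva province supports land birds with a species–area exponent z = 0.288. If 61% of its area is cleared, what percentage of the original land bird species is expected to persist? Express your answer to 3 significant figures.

S_new/S_old = (A_new/A_old)^z = 0.39^0.288
= exp(0.288 × ln 0.39) = exp(0.288 × -0.9416) = exp(-0.2712) ≈ 0.7625

76.2%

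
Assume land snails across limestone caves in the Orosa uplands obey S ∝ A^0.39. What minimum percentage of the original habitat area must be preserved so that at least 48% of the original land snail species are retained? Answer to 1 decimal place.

15.2%

Need (A_new/A_old)^0.39 = 0.48, so A_new/A_old = 0.48^(1/0.39) = 0.48^2.564
ln(A_new/A_old) = ln 0.48 / 0.39 = -0.7340 / 0.39 = -1.8820
A_new/A_old = e^-1.8820 ≈ 0.1523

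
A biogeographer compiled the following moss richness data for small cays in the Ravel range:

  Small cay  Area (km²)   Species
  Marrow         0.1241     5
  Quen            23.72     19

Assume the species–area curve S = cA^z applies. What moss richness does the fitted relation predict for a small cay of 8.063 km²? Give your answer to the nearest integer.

14

z = ln(19/5) / ln(23.72/0.1241) = 1.3350 / 5.2530 = 0.2541
c = 5 / 0.1241^0.2541 = 5 / 0.5884 = 8.497
S₃ = 8.497 × 8.063^0.2541 = 8.497 × 1.7 ≈ 14.44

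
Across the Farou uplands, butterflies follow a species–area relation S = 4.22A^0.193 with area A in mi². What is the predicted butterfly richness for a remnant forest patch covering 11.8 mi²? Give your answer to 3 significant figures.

6.79

S = 4.22 × 11.8^0.193 = 4.22 × 1.61 ≈ 6.795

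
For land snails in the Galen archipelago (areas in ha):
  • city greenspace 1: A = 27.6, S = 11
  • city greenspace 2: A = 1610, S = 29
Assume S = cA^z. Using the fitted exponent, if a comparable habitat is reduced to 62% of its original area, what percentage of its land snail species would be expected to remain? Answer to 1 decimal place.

z = ln(29/11) / ln(1610/27.6) = 0.9694 / 4.0662 = 0.2384
S_new/S_old = (A_new/A_old)^z = 0.62^0.2384 = exp(0.2384 × -0.4780) = 0.8923

89.2%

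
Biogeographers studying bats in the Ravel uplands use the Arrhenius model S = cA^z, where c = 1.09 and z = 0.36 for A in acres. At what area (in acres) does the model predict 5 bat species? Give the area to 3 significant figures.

5 = 1.09 × A^0.36  ⇒  A^0.36 = 5/1.09 = 4.587
ln A = ln(4.587) / 0.36 = 1.5233 / 0.36 = 4.2313
A = e^4.2313 ≈ 68.81 acres

68.8 acres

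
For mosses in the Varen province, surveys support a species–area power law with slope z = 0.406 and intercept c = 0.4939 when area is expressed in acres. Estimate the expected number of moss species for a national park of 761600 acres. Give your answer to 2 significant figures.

S = 0.4939 × 761600^0.406 = 0.4939 × 244.3 ≈ 120.7

120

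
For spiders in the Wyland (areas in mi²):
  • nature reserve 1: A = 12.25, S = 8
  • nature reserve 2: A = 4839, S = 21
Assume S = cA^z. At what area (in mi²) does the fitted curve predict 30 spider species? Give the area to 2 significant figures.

z = ln(21/8) / ln(4839/12.25) = 0.9651 / 5.9789 = 0.1614
c = 8 / 12.25^0.1614 = 8 / 1.498 = 5.339
A = (30/5.339)^(1/0.1614) ⇒ ln A = ln(5.619)/0.1614 = 10.6942
A = e^10.6942 ≈ 44098 mi²

44000 mi²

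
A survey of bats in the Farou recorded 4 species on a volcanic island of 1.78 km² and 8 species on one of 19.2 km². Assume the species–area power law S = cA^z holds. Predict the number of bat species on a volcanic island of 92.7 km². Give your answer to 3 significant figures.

12.7

z = ln(8/4) / ln(19.2/1.78) = 0.6931 / 2.3783 = 0.2914
c = 4 / 1.78^0.2914 = 4 / 1.183 = 3.381
S₃ = 3.381 × 92.7^0.2914 = 3.381 × 3.744 ≈ 12.66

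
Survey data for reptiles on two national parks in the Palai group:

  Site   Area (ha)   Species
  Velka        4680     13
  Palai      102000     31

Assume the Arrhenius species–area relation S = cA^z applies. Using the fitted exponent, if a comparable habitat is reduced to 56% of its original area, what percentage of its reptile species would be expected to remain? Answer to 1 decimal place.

84.9%

z = ln(31/13) / ln(102000/4680) = 0.8690 / 3.0817 = 0.2820
S_new/S_old = (A_new/A_old)^z = 0.56^0.2820 = exp(0.2820 × -0.5798) = 0.8492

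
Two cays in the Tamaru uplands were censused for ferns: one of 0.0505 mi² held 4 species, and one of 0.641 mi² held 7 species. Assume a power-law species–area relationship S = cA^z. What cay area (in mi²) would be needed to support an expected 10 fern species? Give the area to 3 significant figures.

z = ln(7/4) / ln(0.641/0.0505) = 0.5596 / 2.5411 = 0.2202
c = 4 / 0.0505^0.2202 = 4 / 0.5181 = 7.72
A = (10/7.72)^(1/0.2202) ⇒ ln A = ln(1.295)/0.2202 = 1.1748
A = e^1.1748 ≈ 3.238 mi²

3.24 mi²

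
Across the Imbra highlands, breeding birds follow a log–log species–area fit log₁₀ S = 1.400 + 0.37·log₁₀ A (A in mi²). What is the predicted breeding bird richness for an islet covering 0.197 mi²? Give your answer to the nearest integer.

S = 25.12 × 0.197^0.37
ln S = ln 25.12 + 0.37 × ln 0.197 = 3.2236 + 0.37 × -1.6246 = 2.6225
S = e^2.6225 ≈ 13.77

14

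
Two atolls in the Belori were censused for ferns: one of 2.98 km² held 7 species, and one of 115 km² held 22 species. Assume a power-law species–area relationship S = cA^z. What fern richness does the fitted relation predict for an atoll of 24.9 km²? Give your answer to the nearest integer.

14

z = ln(22/7) / ln(115/2.98) = 1.1451 / 3.6530 = 0.3135
c = 7 / 2.98^0.3135 = 7 / 1.408 = 4.971
S₃ = 4.971 × 24.9^0.3135 = 4.971 × 2.74 ≈ 13.62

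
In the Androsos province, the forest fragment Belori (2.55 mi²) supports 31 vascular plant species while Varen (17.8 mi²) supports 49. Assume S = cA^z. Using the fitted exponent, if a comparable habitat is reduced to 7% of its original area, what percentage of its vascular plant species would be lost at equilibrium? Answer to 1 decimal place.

z = ln(49/31) / ln(17.8/2.55) = 0.4578 / 1.9431 = 0.2356
S_new/S_old = (A_new/A_old)^z = 0.07^0.2356 = exp(0.2356 × -2.6593) = 0.5344
Fraction lost = 1 − 0.5344 = 0.4656

46.6%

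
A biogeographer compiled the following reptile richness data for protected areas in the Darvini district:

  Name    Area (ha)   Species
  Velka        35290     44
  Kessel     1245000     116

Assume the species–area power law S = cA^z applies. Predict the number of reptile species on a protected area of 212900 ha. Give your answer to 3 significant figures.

71.7

z = ln(116/44) / ln(1245000/35290) = 0.9694 / 3.5633 = 0.2721
c = 44 / 35290^0.2721 = 44 / 17.27 = 2.548
S₃ = 2.548 × 212900^0.2721 = 2.548 × 28.15 ≈ 71.75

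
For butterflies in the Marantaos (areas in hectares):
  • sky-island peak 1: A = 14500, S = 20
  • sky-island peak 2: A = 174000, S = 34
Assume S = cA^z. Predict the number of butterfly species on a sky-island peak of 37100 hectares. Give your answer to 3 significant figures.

z = ln(34/20) / ln(174000/14500) = 0.5306 / 2.4849 = 0.2135
c = 20 / 14500^0.2135 = 20 / 7.738 = 2.585
S₃ = 2.585 × 37100^0.2135 = 2.585 × 9.457 ≈ 24.44

24.4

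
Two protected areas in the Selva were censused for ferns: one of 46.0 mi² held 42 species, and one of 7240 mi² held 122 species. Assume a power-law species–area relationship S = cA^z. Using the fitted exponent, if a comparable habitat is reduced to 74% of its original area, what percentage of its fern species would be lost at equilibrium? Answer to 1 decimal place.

6.1%

z = ln(122/42) / ln(7240/46) = 1.0664 / 5.0587 = 0.2108
S_new/S_old = (A_new/A_old)^z = 0.74^0.2108 = exp(0.2108 × -0.3011) = 0.9385
Fraction lost = 1 − 0.9385 = 0.0615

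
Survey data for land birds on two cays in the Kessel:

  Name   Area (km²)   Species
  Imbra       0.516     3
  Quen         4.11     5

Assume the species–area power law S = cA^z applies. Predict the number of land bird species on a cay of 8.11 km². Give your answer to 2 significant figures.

z = ln(5/3) / ln(4.11/0.516) = 0.5108 / 2.0751 = 0.2462
c = 3 / 0.516^0.2462 = 3 / 0.8497 = 3.531
S₃ = 3.531 × 8.11^0.2462 = 3.531 × 1.674 ≈ 5.911

5.9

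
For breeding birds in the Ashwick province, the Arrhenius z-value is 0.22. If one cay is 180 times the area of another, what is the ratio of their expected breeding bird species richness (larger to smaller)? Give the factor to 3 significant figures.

3.13

S₂/S₁ = (A₂/A₁)^z = 180^0.22
ln(S₂/S₁) = 0.22 × ln 180 = 0.22 × 5.1930 = 1.1425
S₂/S₁ = e^1.1425 ≈ 3.134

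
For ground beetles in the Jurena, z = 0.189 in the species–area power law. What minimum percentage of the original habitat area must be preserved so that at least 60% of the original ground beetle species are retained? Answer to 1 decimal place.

Need (A_new/A_old)^0.189 = 0.6, so A_new/A_old = 0.6^(1/0.189) = 0.6^5.291
ln(A_new/A_old) = ln 0.6 / 0.189 = -0.5108 / 0.189 = -2.7028
A_new/A_old = e^-2.7028 ≈ 0.06702

6.7%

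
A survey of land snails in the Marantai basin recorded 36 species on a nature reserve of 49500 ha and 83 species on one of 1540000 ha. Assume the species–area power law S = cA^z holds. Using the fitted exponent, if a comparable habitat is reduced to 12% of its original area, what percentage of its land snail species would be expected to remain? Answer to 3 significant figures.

59.7%

z = ln(83/36) / ln(1540000/49500) = 0.8353 / 3.4376 = 0.2430
S_new/S_old = (A_new/A_old)^z = 0.12^0.2430 = exp(0.2430 × -2.1203) = 0.5974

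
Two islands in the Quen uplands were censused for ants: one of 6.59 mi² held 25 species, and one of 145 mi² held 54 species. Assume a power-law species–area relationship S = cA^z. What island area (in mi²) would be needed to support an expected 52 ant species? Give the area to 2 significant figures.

z = ln(54/25) / ln(145/6.59) = 0.7701 / 3.0912 = 0.2491
c = 25 / 6.59^0.2491 = 25 / 1.6 = 15.63
A = (52/15.63)^(1/0.2491) ⇒ ln A = ln(3.327)/0.2491 = 4.8252
A = e^4.8252 ≈ 124.6 mi²

120 mi²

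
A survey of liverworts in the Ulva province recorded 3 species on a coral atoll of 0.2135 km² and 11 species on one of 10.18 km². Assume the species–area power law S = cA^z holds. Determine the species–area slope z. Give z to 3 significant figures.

0.336

Taking logs: ln S = ln c + z ln A, so z = (ln S₂ − ln S₁)/(ln A₂ − ln A₁).
z = ln(11/3) / ln(10.18/0.2135) = ln(3.667) / ln(47.68) = 1.2993 / 3.8645 = 0.3362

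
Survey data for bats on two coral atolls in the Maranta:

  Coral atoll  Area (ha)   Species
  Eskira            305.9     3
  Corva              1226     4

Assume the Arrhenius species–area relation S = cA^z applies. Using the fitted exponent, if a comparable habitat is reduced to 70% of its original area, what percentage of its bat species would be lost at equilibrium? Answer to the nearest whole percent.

7%

z = ln(4/3) / ln(1226/305.9) = 0.2877 / 1.3883 = 0.2072
S_new/S_old = (A_new/A_old)^z = 0.7^0.2072 = exp(0.2072 × -0.3567) = 0.9288
Fraction lost = 1 − 0.9288 = 0.07125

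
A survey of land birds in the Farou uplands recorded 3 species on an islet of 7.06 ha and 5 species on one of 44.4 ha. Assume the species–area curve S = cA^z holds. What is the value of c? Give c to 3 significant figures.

z = ln(S₂/S₁) / ln(A₂/A₁) = ln(5/3) / ln(44.4/7.06) = 0.5108 / 1.8388 = 0.2778
c = S₁ / A₁^z = 3 / 7.06^0.2778 = 3 / 1.721 = 1.743

1.74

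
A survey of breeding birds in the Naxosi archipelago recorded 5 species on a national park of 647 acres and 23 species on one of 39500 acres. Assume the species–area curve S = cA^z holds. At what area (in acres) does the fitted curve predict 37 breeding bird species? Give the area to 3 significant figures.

z = ln(23/5) / ln(39500/647) = 1.5261 / 4.1117 = 0.3711
c = 5 / 647^0.3711 = 5 / 11.05 = 0.4526
A = (37/0.4526)^(1/0.3711) ⇒ ln A = ln(81.75)/0.3711 = 11.8650
A = e^11.8650 ≈ 142203 acres

142000 acres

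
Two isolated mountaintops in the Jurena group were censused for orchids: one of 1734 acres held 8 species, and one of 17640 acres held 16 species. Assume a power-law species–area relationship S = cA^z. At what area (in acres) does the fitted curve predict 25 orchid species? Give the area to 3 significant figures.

z = ln(16/8) / ln(17640/1734) = 0.6931 / 2.3197 = 0.2988
c = 8 / 1734^0.2988 = 8 / 9.286 = 0.8615
A = (25/0.8615)^(1/0.2988) ⇒ ln A = ln(29.02)/0.2988 = 11.2715
A = e^11.2715 ≈ 78551 acres

78600 acres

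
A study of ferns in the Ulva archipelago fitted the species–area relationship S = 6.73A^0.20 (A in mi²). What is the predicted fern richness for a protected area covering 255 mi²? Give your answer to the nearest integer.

S = 6.73 × 255^0.2
ln S = ln 6.73 + 0.2 × ln 255 = 1.9066 + 0.2 × 5.5413 = 3.0148
S = e^3.0148 ≈ 20.39

20 species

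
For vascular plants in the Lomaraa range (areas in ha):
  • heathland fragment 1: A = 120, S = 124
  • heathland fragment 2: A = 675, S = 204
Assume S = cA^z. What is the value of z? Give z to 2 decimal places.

Taking logs: ln S = ln c + z ln A, so z = (ln S₂ − ln S₁)/(ln A₂ − ln A₁).
z = ln(204/124) / ln(675/120) = ln(1.645) / ln(5.625) = 0.4978 / 1.7272 = 0.2882

0.29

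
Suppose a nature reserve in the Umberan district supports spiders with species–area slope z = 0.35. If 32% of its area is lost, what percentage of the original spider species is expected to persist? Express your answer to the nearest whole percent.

87%

S_new/S_old = (A_new/A_old)^z = 0.68^0.35
= exp(0.35 × ln 0.68) = exp(0.35 × -0.3857) = exp(-0.1350) ≈ 0.8737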